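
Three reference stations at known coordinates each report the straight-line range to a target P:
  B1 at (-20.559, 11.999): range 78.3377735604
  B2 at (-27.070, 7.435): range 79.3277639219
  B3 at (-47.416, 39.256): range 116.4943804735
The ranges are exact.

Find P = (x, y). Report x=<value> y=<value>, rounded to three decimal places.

eq1: (x + 20.559)² + (y − 11.999)² = 78.3377735604²
eq2: (x + 27.070)² + (y − 7.435)² = 79.3277639219²
eq3: (x + 47.416)² + (y − 39.256)² = 116.4943804735²
eq3−eq1, eq3−eq2 (x²,y² cancel):
  53.714·x − 54.514·y = 4211.471805
  40.692·x − 63.642·y = 4276.800086
det = 53.714·-63.642 − -54.514·40.692 = -1200.182700
x = (4211.471805·-63.642 − -54.514·4276.800086) / -1200.182700 = 29.063082
y = (53.714·4276.800086 − 4211.471805·40.692) / -1200.182700 = -48.618289

x=29.063 y=-48.618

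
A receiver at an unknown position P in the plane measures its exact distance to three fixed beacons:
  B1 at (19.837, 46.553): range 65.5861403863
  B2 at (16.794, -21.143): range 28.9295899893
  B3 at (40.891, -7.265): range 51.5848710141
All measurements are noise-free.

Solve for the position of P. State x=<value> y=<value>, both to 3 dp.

x=-10.512 y=-11.589

eq1: (x − 19.837)² + (y − 46.553)² = 65.5861403863²
eq2: (x − 16.794)² + (y + 21.143)² = 28.9295899893²
eq3: (x − 40.891)² + (y + 7.265)² = 51.5848710141²
eq2−eq1, eq2−eq3 (x²,y² cancel):
  6.086·x + 135.392·y = -1632.997141
  48.194·x + 27.756·y = -828.288520
det = 6.086·27.756 − 135.392·48.194 = -6356.159032
x = (-1632.997141·27.756 − 135.392·-828.288520) / -6356.159032 = -10.512350
y = (6.086·-828.288520 − -1632.997141·48.194) / -6356.159032 = -11.588713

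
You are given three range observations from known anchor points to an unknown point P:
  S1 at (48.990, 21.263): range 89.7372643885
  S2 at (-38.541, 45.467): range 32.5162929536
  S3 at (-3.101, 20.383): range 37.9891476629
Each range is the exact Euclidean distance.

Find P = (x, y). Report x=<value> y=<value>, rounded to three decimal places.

x=-40.366 y=13.002

eq1: (x − 48.990)² + (y − 21.263)² = 89.7372643885²
eq2: (x + 38.541)² + (y − 45.467)² = 32.5162929536²
eq3: (x + 3.101)² + (y − 20.383)² = 37.9891476629²
eq1−eq2, eq1−eq3 (x²,y² cancel):
  -175.062·x + 48.408·y = 7695.988813
  -104.182·x − 1.760·y = 4182.548901
det = -175.062·-1.760 − 48.408·-104.182 = 5351.351376
x = (7695.988813·-1.760 − 48.408·4182.548901) / 5351.351376 = -40.366209
y = (-175.062·4182.548901 − 7695.988813·-104.182) / 5351.351376 = 13.001974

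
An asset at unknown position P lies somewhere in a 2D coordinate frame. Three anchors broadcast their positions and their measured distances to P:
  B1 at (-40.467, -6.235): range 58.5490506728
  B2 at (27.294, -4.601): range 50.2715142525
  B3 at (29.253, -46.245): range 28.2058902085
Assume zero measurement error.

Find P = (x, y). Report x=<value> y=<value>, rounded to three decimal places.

eq1: (x + 40.467)² + (y + 6.235)² = 58.5490506728²
eq2: (x − 27.294)² + (y + 4.601)² = 50.2715142525²
eq3: (x − 29.253)² + (y + 46.245)² = 28.2058902085²
eq3−eq1, eq3−eq2 (x²,y² cancel):
  -139.440·x + 80.020·y = -3950.303812
  -3.918·x + 83.288·y = -3959.859300
det = -139.440·83.288 − 80.020·-3.918 = -11300.160360
x = (-3950.303812·83.288 − 80.020·-3959.859300) / -11300.160360 = 1.074760
y = (-139.440·-3959.859300 − -3950.303812·-3.918) / -11300.160360 = -47.493617

x=1.075 y=-47.494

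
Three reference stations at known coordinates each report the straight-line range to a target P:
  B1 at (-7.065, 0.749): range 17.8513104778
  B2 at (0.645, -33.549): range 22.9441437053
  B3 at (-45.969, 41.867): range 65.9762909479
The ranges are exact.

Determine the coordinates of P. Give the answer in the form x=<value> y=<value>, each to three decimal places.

eq1: (x + 7.065)² + (y − 0.749)² = 17.8513104778²
eq2: (x − 0.645)² + (y + 33.549)² = 22.9441437053²
eq3: (x + 45.969)² + (y − 41.867)² = 65.9762909479²
eq1−eq3, eq1−eq2 (x²,y² cancel):
  -77.808·x + 82.236·y = -218.682257
  15.420·x − 68.596·y = 867.711755
det = -77.808·-68.596 − 82.236·15.420 = 4069.238448
x = (-218.682257·-68.596 − 82.236·867.711755) / 4069.238448 = -13.849377
y = (-77.808·867.711755 − -218.682257·15.420) / 4069.238448 = -15.762860

x=-13.849 y=-15.763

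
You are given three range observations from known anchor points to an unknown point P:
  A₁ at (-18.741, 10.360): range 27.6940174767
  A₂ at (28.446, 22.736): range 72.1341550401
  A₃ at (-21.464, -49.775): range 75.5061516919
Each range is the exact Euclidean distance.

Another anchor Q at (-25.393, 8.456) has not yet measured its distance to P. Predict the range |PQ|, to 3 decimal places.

eq1: (x + 18.741)² + (y − 10.360)² = 27.6940174767²
eq2: (x − 28.446)² + (y − 22.736)² = 72.1341550401²
eq3: (x + 21.464)² + (y + 49.775)² = 75.5061516919²
eq1−eq3, eq1−eq2 (x²,y² cancel):
  -5.446·x − 120.270·y = -2454.521099
  94.374·x + 24.752·y = -3568.831788
det = -5.446·24.752 − -120.270·94.374 = 11215.561588
x = (-2454.521099·24.752 − -120.270·-3568.831788) / 11215.561588 = -43.687309
y = (-5.446·-3568.831788 − -2454.521099·94.374) / 11215.561588 = 22.386648
|P − Q| = √((-43.687309 − -25.393)² + (22.386648 − 8.456)²) = 22.994449

22.994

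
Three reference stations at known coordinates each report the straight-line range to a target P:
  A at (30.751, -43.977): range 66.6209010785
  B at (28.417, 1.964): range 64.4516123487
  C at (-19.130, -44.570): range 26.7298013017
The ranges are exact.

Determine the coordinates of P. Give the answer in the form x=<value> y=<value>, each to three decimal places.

x=-31.793 y=-21.030

eq1: (x − 30.751)² + (y + 43.977)² = 66.6209010785²
eq2: (x − 28.417)² + (y − 1.964)² = 64.4516123487²
eq3: (x + 19.130)² + (y + 44.570)² = 26.7298013017²
eq1−eq2, eq1−eq3 (x²,y² cancel):
  -4.668·x + 91.882·y = -1783.883219
  -99.762·x − 1.186·y = 3196.703453
det = -4.668·-1.186 − 91.882·-99.762 = 9171.868332
x = (-1783.883219·-1.186 − 91.882·3196.703453) / 9171.868332 = -31.793285
y = (-4.668·3196.703453 − -1783.883219·-99.762) / 9171.868332 = -21.030172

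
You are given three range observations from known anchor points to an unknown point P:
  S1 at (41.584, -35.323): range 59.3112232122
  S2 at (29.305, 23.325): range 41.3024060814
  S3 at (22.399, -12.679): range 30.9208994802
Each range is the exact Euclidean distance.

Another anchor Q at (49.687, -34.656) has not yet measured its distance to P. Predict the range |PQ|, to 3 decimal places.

eq1: (x − 41.584)² + (y + 35.323)² = 59.3112232122²
eq2: (x − 29.305)² + (y − 23.325)² = 41.3024060814²
eq3: (x − 22.399)² + (y + 12.679)² = 30.9208994802²
eq2−eq3, eq2−eq1 (x²,y² cancel):
  -13.812·x − 72.008·y = 9.420315
  24.558·x − 117.296·y = -237.827716
det = -13.812·-117.296 − -72.008·24.558 = 3388.464816
x = (9.420315·-117.296 − -72.008·-237.827716) / 3388.464816 = -5.380154
y = (-13.812·-237.827716 − 9.420315·24.558) / 3388.464816 = 0.901155
|P − Q| = √((-5.380154 − 49.687)² + (0.901155 − -34.656)²) = 65.549239

65.549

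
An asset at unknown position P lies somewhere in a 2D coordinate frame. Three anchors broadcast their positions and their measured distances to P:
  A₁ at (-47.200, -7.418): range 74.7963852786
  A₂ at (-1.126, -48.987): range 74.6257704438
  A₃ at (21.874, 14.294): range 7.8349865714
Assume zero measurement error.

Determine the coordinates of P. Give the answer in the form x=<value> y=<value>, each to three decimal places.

x=21.516 y=22.121

eq1: (x + 47.200)² + (y + 7.418)² = 74.7963852786²
eq2: (x + 1.126)² + (y + 48.987)² = 74.6257704438²
eq3: (x − 21.874)² + (y − 14.294)² = 7.8349865714²
eq1−eq3, eq1−eq2 (x²,y² cancel):
  138.148·x + 43.424·y = 3933.035824
  92.148·x − 83.138·y = 143.620957
det = 138.148·-83.138 − 43.424·92.148 = -15486.783176
x = (3933.035824·-83.138 − 43.424·143.620957) / -15486.783176 = 21.516497
y = (138.148·143.620957 − 3933.035824·92.148) / -15486.783176 = 22.120826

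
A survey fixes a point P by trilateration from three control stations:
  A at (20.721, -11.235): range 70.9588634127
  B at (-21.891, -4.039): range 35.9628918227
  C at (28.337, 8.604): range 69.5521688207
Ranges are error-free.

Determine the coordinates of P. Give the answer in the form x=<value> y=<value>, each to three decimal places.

x=-38.496 y=27.861

eq1: (x − 20.721)² + (y + 11.235)² = 70.9588634127²
eq2: (x + 21.891)² + (y + 4.039)² = 35.9628918227²
eq3: (x − 28.337)² + (y − 8.604)² = 69.5521688207²
eq1−eq3, eq1−eq2 (x²,y² cancel):
  15.232·x + 39.678·y = 519.085428
  -85.224·x + 14.392·y = 3681.775045
det = 15.232·14.392 − 39.678·-85.224 = 3600.736816
x = (519.085428·14.392 − 39.678·3681.775045) / 3600.736816 = -38.496230
y = (15.232·3681.775045 − 519.085428·-85.224) / 3600.736816 = 27.860779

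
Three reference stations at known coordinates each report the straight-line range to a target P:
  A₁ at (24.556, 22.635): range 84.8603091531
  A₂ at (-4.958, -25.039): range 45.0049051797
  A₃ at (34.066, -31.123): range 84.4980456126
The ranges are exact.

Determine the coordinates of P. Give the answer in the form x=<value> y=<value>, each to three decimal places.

x=-49.523 y=-18.761

eq1: (x − 24.556)² + (y − 22.635)² = 84.8603091531²
eq2: (x + 4.958)² + (y + 25.039)² = 45.0049051797²
eq3: (x − 34.066)² + (y + 31.123)² = 84.4980456126²
eq1−eq2, eq1−eq3 (x²,y² cancel):
  -59.028·x − 95.348·y = 4712.023503
  19.020·x − 107.516·y = 1075.145481
det = -59.028·-107.516 − -95.348·19.020 = 8159.973408
x = (4712.023503·-107.516 − -95.348·1075.145481) / 8159.973408 = -49.522827
y = (-59.028·1075.145481 − 4712.023503·19.020) / 8159.973408 = -18.760646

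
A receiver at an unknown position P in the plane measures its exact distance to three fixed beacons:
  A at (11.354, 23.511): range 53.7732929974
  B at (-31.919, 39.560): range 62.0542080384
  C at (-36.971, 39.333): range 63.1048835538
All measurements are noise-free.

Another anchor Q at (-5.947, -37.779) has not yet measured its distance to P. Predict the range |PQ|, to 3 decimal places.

eq1: (x − 11.354)² + (y − 23.511)² = 53.7732929974²
eq2: (x + 31.919)² + (y − 39.560)² = 62.0542080384²
eq3: (x + 36.971)² + (y − 39.333)² = 63.1048835538²
eq1−eq3, eq1−eq2 (x²,y² cancel):
  -96.650·x + 31.644·y = 1141.600004
  -86.546·x + 32.098·y = 942.978029
det = -96.650·32.098 − 31.644·-86.546 = -363.610076
x = (1141.600004·32.098 − 31.644·942.978029) / -363.610076 = -18.710923
y = (-96.650·942.978029 − 1141.600004·-86.546) / -363.610076 = -21.072264
|P − Q| = √((-18.710923 − -5.947)² + (-21.072264 − -37.779)²) = 21.024575

21.025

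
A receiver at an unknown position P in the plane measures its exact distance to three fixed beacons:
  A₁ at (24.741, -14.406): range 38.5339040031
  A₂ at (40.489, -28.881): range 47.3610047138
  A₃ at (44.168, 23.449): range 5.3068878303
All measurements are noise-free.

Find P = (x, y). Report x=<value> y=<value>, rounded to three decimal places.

eq1: (x − 24.741)² + (y + 14.406)² = 38.5339040031²
eq2: (x − 40.489)² + (y + 28.881)² = 47.3610047138²
eq3: (x − 44.168)² + (y − 23.449)² = 5.3068878303²
eq3−eq1, eq3−eq2 (x²,y² cancel):
  -38.854·x − 75.710·y = -3137.716607
  -7.358·x − 104.660·y = -2242.098252
det = -38.854·-104.660 − -75.710·-7.358 = 3509.385460
x = (-3137.716607·-104.660 − -75.710·-2242.098252) / 3509.385460 = 45.205682
y = (-38.854·-2242.098252 − -3137.716607·-7.358) / 3509.385460 = 18.244552

x=45.206 y=18.245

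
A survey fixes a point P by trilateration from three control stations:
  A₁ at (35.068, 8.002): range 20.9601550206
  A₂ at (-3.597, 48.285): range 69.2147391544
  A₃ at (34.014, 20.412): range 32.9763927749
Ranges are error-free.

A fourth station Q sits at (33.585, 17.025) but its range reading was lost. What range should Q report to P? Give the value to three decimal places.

29.562

eq1: (x − 35.068)² + (y − 8.002)² = 20.9601550206²
eq2: (x + 3.597)² + (y − 48.285)² = 69.2147391544²
eq3: (x − 34.014)² + (y − 20.412)² = 32.9763927749²
eq2−eq3, eq2−eq1 (x²,y² cancel):
  75.222·x − 55.746·y = 2932.459942
  77.330·x − 80.566·y = 3300.769012
det = 75.222·-80.566 − -55.746·77.330 = -1749.497472
x = (2932.459942·-80.566 − -55.746·3300.769012) / -1749.497472 = 29.866804
y = (75.222·3300.769012 − 2932.459942·77.330) / -1749.497472 = -12.302572
|P − Q| = √((29.866804 − 33.585)² + (-12.302572 − 17.025)²) = 29.562332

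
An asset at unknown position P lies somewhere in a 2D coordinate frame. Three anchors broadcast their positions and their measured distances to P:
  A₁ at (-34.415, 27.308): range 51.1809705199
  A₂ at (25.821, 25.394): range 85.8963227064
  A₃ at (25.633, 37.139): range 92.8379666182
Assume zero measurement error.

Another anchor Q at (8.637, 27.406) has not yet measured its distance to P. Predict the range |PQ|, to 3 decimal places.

eq1: (x + 34.415)² + (y − 27.308)² = 51.1809705199²
eq2: (x − 25.821)² + (y − 25.394)² = 85.8963227064²
eq3: (x − 25.633)² + (y − 37.139)² = 92.8379666182²
eq1−eq2, eq1−eq3 (x²,y² cancel):
  120.472·x − 3.828·y = -5377.226323
  120.096·x + 19.662·y = -5893.159381
det = 120.472·19.662 − -3.828·120.096 = 2828.447952
x = (-5377.226323·19.662 − -3.828·-5893.159381) / 2828.447952 = -45.355630
y = (120.472·-5893.159381 − -5377.226323·120.096) / 2828.447952 = -22.689944
|P − Q| = √((-45.355630 − 8.637)² + (-22.689944 − 27.406)²) = 73.653293

73.653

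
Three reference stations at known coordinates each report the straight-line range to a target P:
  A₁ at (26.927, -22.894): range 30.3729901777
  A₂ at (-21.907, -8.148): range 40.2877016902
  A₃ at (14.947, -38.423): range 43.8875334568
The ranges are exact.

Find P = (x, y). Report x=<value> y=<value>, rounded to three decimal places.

x=16.016 y=5.452

eq1: (x − 26.927)² + (y + 22.894)² = 30.3729901777²
eq2: (x + 21.907)² + (y + 8.148)² = 40.2877016902²
eq3: (x − 14.947)² + (y + 38.423)² = 43.8875334568²
eq3−eq1, eq3−eq2 (x²,y² cancel):
  23.960·x + 31.058·y = 553.055888
  -73.708·x + 60.550·y = -850.416500
det = 23.960·60.550 − 31.058·-73.708 = 3740.001064
x = (553.055888·60.550 − 31.058·-850.416500) / 3740.001064 = 16.015977
y = (23.960·-850.416500 − 553.055888·-73.708) / 3740.001064 = 5.451513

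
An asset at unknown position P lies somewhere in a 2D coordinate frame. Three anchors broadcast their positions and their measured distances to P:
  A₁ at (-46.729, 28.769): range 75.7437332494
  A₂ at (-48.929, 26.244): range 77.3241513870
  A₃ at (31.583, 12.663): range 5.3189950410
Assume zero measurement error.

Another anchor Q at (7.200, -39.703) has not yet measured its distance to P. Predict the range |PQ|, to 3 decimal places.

eq1: (x + 46.729)² + (y − 28.769)² = 75.7437332494²
eq2: (x + 48.929)² + (y − 26.244)² = 77.3241513870²
eq3: (x − 31.583)² + (y − 12.663)² = 5.3189950410²
eq2−eq3, eq2−eq1 (x²,y² cancel):
  161.024·x − 27.162·y = 4025.775560
  4.400·x + 5.050·y = 170.371486
det = 161.024·5.050 − -27.162·4.400 = 932.684000
x = (4025.775560·5.050 − -27.162·170.371486) / 932.684000 = 26.759113
y = (161.024·170.371486 − 4025.775560·4.400) / 932.684000 = 10.422057
|P − Q| = √((26.759113 − 7.200)² + (10.422057 − -39.703)²) = 53.805950

53.806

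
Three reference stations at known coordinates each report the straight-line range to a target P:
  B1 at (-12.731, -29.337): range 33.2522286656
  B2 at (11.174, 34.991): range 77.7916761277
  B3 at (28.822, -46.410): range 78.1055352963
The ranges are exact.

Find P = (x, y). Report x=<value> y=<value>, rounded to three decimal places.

x=-44.459 y=-19.383

eq1: (x + 12.731)² + (y + 29.337)² = 33.2522286656²
eq2: (x − 11.174)² + (y − 34.991)² = 77.7916761277²
eq3: (x − 28.822)² + (y + 46.410)² = 78.1055352963²
eq1−eq3, eq1−eq2 (x²,y² cancel):
  83.106·x − 34.146·y = -3032.906079
  47.810·x + 128.656·y = -4619.343737
det = 83.106·128.656 − -34.146·47.810 = 12324.605796
x = (-3032.906079·128.656 − -34.146·-4619.343737) / 12324.605796 = -44.458515
y = (83.106·-4619.343737 − -3032.906079·47.810) / 12324.605796 = -19.383333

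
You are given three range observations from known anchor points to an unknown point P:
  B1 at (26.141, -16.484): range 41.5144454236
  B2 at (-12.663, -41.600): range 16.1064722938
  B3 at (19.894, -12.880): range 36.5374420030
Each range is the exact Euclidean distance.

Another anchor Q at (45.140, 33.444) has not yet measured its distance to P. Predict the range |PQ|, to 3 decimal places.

eq1: (x − 26.141)² + (y + 16.484)² = 41.5144454236²
eq2: (x + 12.663)² + (y + 41.600)² = 16.1064722938²
eq3: (x − 19.894)² + (y + 12.880)² = 36.5374420030²
eq1−eq2, eq1−eq3 (x²,y² cancel):
  -77.608·x − 50.232·y = 2399.868161
  -12.494·x + 7.208·y = -4.943990
det = -77.608·7.208 − -50.232·-12.494 = -1186.997072
x = (2399.868161·7.208 − -50.232·-4.943990) / -1186.997072 = -14.363897
y = (-77.608·-4.943990 − 2399.868161·-12.494) / -1186.997072 = -25.583590
|P − Q| = √((-14.363897 − 45.140)² + (-25.583590 − 33.444)²) = 83.815094

83.815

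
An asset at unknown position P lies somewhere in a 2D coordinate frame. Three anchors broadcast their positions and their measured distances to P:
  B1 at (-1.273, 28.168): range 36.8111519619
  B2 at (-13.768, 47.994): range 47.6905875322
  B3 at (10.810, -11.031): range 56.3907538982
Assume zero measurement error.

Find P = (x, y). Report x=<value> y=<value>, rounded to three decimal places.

x=33.355 y=40.657

eq1: (x + 1.273)² + (y − 28.168)² = 36.8111519619²
eq2: (x + 13.768)² + (y − 47.994)² = 47.6905875322²
eq3: (x − 10.810)² + (y + 11.031)² = 56.3907538982²
eq3−eq2, eq3−eq1 (x²,y² cancel):
  -49.156·x + 118.050·y = 3159.967785
  -24.166·x + 78.398·y = 2381.373908
det = -49.156·78.398 − 118.050·-24.166 = -1000.935788
x = (3159.967785·78.398 − 118.050·2381.373908) / -1000.935788 = 33.354822
y = (-49.156·2381.373908 − 3159.967785·-24.166) / -1000.935788 = 40.656988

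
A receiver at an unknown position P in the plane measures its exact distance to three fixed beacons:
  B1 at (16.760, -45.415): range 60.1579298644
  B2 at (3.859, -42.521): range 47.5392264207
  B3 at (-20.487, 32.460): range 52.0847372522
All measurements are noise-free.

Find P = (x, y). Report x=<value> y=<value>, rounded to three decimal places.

x=-36.345 y=-17.152

eq1: (x − 16.760)² + (y + 45.415)² = 60.1579298644²
eq2: (x − 3.859)² + (y + 42.521)² = 47.5392264207²
eq3: (x + 20.487)² + (y − 32.460)² = 52.0847372522²
eq1−eq2, eq1−eq3 (x²,y² cancel):
  -25.802·x + 5.788·y = 838.505974
  -74.494·x + 155.750·y = 36.105615
det = -25.802·155.750 − 5.788·-74.494 = -3587.490228
x = (838.505974·155.750 − 5.788·36.105615) / -3587.490228 = -36.345277
y = (-25.802·36.105615 − 838.505974·-74.494) / -3587.490228 = -17.151842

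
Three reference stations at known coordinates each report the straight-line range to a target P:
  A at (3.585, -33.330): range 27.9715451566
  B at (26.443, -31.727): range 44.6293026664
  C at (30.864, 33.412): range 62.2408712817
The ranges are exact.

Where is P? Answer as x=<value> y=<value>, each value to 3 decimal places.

x=-12.965 y=-10.780

eq1: (x − 3.585)² + (y + 33.330)² = 27.9715451566²
eq2: (x − 26.443)² + (y + 31.727)² = 44.6293026664²
eq3: (x − 30.864)² + (y − 33.412)² = 62.2408712817²
eq3−eq1, eq3−eq2 (x²,y² cancel):
  -54.558·x − 133.484·y = 2146.311604
  -8.842·x − 130.278·y = 1519.037939
det = -54.558·-130.278 − -133.484·-8.842 = 5927.441596
x = (2146.311604·-130.278 − -133.484·1519.037939) / 5927.441596 = -12.965108
y = (-54.558·1519.037939 − 2146.311604·-8.842) / 5927.441596 = -10.780028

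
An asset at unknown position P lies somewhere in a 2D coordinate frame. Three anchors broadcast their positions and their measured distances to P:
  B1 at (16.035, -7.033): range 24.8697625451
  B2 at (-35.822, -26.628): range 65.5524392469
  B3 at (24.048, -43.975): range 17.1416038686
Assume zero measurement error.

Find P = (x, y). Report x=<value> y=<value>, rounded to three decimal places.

eq1: (x − 16.035)² + (y + 7.033)² = 24.8697625451²
eq2: (x + 35.822)² + (y + 26.628)² = 65.5524392469²
eq3: (x − 24.048)² + (y + 43.975)² = 17.1416038686²
eq3−eq2, eq3−eq1 (x²,y² cancel):
  -119.740·x + 34.694·y = -4523.128569
  -16.026·x + 73.884·y = -2530.193121
det = -119.740·73.884 − 34.694·-16.026 = -8290.864116
x = (-4523.128569·73.884 − 34.694·-2530.193121) / -8290.864116 = 29.719979
y = (-119.740·-2530.193121 − -4523.128569·-16.026) / -8290.864116 = -27.798992

x=29.720 y=-27.799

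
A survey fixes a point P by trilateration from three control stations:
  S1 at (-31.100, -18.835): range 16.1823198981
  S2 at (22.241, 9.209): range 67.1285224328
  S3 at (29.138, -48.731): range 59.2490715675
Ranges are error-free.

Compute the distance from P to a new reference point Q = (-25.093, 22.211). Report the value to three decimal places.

eq1: (x + 31.100)² + (y + 18.835)² = 16.1823198981²
eq2: (x − 22.241)² + (y − 9.209)² = 67.1285224328²
eq3: (x − 29.138)² + (y + 48.731)² = 59.2490715675²
eq3−eq2, eq3−eq1 (x²,y² cancel):
  -13.794·x + 115.880·y = -3640.051685
  -120.476·x + 59.792·y = 1346.818824
det = -13.794·59.792 − 115.880·-120.476 = 13135.988032
x = (-3640.051685·59.792 − 115.880·1346.818824) / 13135.988032 = -28.449732
y = (-13.794·1346.818824 − -3640.051685·-120.476) / 13135.988032 = -34.798820
|P − Q| = √((-28.449732 − -25.093)² + (-34.798820 − 22.211)²) = 57.108557

57.109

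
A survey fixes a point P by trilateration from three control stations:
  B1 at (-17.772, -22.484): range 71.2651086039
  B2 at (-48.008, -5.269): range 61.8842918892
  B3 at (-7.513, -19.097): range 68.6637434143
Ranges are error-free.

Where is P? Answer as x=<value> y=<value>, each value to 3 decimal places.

eq1: (x + 17.772)² + (y + 22.484)² = 71.2651086039²
eq2: (x + 48.008)² + (y + 5.269)² = 61.8842918892²
eq3: (x + 7.513)² + (y + 19.097)² = 68.6637434143²
eq2−eq3, eq2−eq1 (x²,y² cancel):
  80.990·x − 27.656·y = -2796.433924
  60.472·x − 34.430·y = -2760.206307
det = 80.990·-34.430 − -27.656·60.472 = -1116.072068
x = (-2796.433924·-34.430 − -27.656·-2760.206307) / -1116.072068 = -17.870669
y = (80.990·-2760.206307 − -2796.433924·60.472) / -1116.072068 = 48.781040

x=-17.871 y=48.781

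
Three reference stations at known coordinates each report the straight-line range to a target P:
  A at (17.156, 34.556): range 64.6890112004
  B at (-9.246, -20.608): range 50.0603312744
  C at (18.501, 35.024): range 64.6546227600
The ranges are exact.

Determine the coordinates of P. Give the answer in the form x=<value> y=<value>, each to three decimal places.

x=40.549 y=-25.755

eq1: (x − 17.156)² + (y − 34.556)² = 64.6890112004²
eq2: (x + 9.246)² + (y + 20.608)² = 50.0603312744²
eq3: (x − 18.501)² + (y − 35.024)² = 64.6546227600²
eq1−eq2, eq1−eq3 (x²,y² cancel):
  -52.804·x − 110.328·y = 700.364111
  2.690·x + 0.936·y = 84.970031
det = -52.804·0.936 − -110.328·2.690 = 247.357776
x = (700.364111·0.936 − -110.328·84.970031) / 247.357776 = 40.549016
y = (-52.804·84.970031 − 700.364111·2.690) / 247.357776 = -25.755151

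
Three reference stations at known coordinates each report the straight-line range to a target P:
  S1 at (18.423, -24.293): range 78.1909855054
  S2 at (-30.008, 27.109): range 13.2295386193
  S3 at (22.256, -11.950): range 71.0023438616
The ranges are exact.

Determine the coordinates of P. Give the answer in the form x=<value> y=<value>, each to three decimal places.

eq1: (x − 18.423)² + (y + 24.293)² = 78.1909855054²
eq2: (x + 30.008)² + (y − 27.109)² = 13.2295386193²
eq3: (x − 22.256)² + (y + 11.950)² = 71.0023438616²
eq3−eq2, eq3−eq1 (x²,y² cancel):
  -104.528·x + 78.118·y = 5863.558051
  -7.666·x − 24.686·y = -781.072638
det = -104.528·-24.686 − 78.118·-7.666 = 3179.230796
x = (5863.558051·-24.686 − 78.118·-781.072638) / 3179.230796 = -26.337176
y = (-104.528·-781.072638 − 5863.558051·-7.666) / 3179.230796 = 39.819065

x=-26.337 y=39.819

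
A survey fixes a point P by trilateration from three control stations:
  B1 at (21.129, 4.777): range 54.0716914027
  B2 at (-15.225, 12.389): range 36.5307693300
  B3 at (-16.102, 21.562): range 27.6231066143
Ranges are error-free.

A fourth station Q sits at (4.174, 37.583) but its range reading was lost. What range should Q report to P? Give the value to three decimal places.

18.378

eq1: (x − 21.129)² + (y − 4.777)² = 54.0716914027²
eq2: (x + 15.225)² + (y − 12.389)² = 36.5307693300²
eq3: (x + 16.102)² + (y − 21.562)² = 27.6231066143²
eq2−eq3, eq2−eq1 (x²,y² cancel):
  -1.754·x + 18.346·y = 910.367391
  72.708·x − 15.224·y = -1505.284279
det = -1.754·-15.224 − 18.346·72.708 = -1307.198072
x = (910.367391·-15.224 − 18.346·-1505.284279) / -1307.198072 = -10.523663
y = (-1.754·-1505.284279 − 910.367391·72.708) / -1307.198072 = 48.615986
|P − Q| = √((-10.523663 − 4.174)² + (48.615986 − 37.583)²) = 18.377924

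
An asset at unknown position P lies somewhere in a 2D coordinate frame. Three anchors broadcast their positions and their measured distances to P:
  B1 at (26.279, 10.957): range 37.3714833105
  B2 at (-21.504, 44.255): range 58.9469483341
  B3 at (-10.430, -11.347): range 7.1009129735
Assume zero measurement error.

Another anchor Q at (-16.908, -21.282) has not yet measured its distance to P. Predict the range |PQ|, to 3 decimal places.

eq1: (x − 26.279)² + (y − 10.957)² = 37.3714833105²
eq2: (x + 21.504)² + (y − 44.255)² = 58.9469483341²
eq3: (x + 10.430)² + (y + 11.347)² = 7.1009129735²
eq3−eq2, eq3−eq1 (x²,y² cancel):
  -22.148·x + 111.204·y = -1240.932021
  73.418·x + 44.608·y = -773.102419
det = -22.148·44.608 − 111.204·73.418 = -9152.353256
x = (-1240.932021·44.608 − 111.204·-773.102419) / -9152.353256 = -3.345215
y = (-22.148·-773.102419 − -1240.932021·73.418) / -9152.353256 = -11.825311
|P − Q| = √((-3.345215 − -16.908)² + (-11.825311 − -21.282)²) = 16.534150

16.534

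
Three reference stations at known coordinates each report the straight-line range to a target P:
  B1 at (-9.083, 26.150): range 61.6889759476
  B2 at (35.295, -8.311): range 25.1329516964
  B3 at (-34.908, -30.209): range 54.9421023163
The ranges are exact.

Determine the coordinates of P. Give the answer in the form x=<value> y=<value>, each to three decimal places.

x=19.999 y=-28.254

eq1: (x + 9.083)² + (y − 26.150)² = 61.6889759476²
eq2: (x − 35.295)² + (y + 8.311)² = 25.1329516964²
eq3: (x + 34.908)² + (y + 30.209)² = 54.9421023163²
eq2−eq1, eq2−eq3 (x²,y² cancel):
  -88.756·x + 68.922·y = -3722.350849
  -140.406·x − 43.796·y = -1570.626947
det = -88.756·-43.796 − 68.922·-140.406 = 13564.220108
x = (-3722.350849·-43.796 − 68.922·-1570.626947) / 13564.220108 = 19.999294
y = (-88.756·-1570.626947 − -3722.350849·-140.406) / 13564.220108 = -28.253584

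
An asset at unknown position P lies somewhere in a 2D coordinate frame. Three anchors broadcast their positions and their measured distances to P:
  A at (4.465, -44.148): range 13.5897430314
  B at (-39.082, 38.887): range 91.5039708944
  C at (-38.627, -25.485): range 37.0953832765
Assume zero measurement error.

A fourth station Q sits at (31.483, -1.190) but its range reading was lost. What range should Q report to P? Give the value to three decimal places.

eq1: (x − 4.465)² + (y + 44.148)² = 13.5897430314²
eq2: (x + 39.082)² + (y − 38.887)² = 91.5039708944²
eq3: (x + 38.627)² + (y + 25.485)² = 37.0953832765²
eq2−eq3, eq2−eq1 (x²,y² cancel):
  0.910·x − 128.744·y = 6098.838090
  87.094·x − 166.070·y = 7117.676210
det = 0.910·-166.070 − -128.744·87.094 = 11061.706236
x = (6098.838090·-166.070 − -128.744·7117.676210) / 11061.706236 = -8.721614
y = (0.910·7117.676210 − 6098.838090·87.094) / 11061.706236 = -47.433471
|P − Q| = √((-8.721614 − 31.483)² + (-47.433471 − -1.190)²) = 61.276991

61.277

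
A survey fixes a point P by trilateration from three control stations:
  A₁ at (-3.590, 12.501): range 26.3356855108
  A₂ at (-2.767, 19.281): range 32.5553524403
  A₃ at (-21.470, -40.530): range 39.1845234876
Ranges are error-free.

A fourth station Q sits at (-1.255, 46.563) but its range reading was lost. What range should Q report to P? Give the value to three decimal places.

eq1: (x + 3.590)² + (y − 12.501)² = 26.3356855108²
eq2: (x + 2.767)² + (y − 19.281)² = 32.5553524403²
eq3: (x + 21.470)² + (y + 40.530)² = 39.1845234876²
eq2−eq3, eq2−eq1 (x²,y² cancel):
  -37.406·x − 119.622·y = 1248.652642
  -1.646·x − 13.560·y = 156.032492
det = -37.406·-13.560 − -119.622·-1.646 = 310.327548
x = (1248.652642·-13.560 − -119.622·156.032492) / 310.327548 = 5.585031
y = (-37.406·156.032492 − 1248.652642·-1.646) / 310.327548 = -12.184768
|P − Q| = √((5.585031 − -1.255)² + (-12.184768 − 46.563)²) = 59.144622

59.145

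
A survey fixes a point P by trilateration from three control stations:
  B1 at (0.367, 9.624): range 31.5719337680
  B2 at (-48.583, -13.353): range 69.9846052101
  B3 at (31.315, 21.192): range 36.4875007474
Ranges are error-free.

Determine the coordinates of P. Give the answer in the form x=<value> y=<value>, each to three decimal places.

eq1: (x − 0.367)² + (y − 9.624)² = 31.5719337680²
eq2: (x + 48.583)² + (y + 13.353)² = 69.9846052101²
eq3: (x − 31.315)² + (y − 21.192)² = 36.4875007474²
eq1−eq3, eq1−eq2 (x²,y² cancel):
  61.896·x + 23.136·y = 1002.423315
  -97.900·x − 45.954·y = -1455.203532
det = 61.896·-45.954 − 23.136·-97.900 = -579.354384
x = (1002.423315·-45.954 − 23.136·-1455.203532) / -579.354384 = 21.399289
y = (61.896·-1455.203532 − 1002.423315·-97.900) / -579.354384 = -13.922333

x=21.399 y=-13.922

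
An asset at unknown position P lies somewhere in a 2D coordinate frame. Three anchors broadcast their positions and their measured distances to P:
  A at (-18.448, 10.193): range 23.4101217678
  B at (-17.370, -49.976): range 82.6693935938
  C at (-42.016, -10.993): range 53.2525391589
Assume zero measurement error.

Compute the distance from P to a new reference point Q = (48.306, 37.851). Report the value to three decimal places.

59.789

eq1: (x + 18.448)² + (y − 10.193)² = 23.4101217678²
eq2: (x + 17.370)² + (y + 49.976)² = 82.6693935938²
eq3: (x + 42.016)² + (y + 10.993)² = 53.2525391589²
eq1−eq3, eq1−eq2 (x²,y² cancel):
  -47.136·x − 42.372·y = -845.834774
  2.156·x − 120.338·y = -3931.103313
det = -47.136·-120.338 − -42.372·2.156 = 5763.606000
x = (-845.834774·-120.338 − -42.372·-3931.103313) / 5763.606000 = -11.239950
y = (-47.136·-3931.103313 − -845.834774·2.156) / 5763.606000 = 32.465804
|P − Q| = √((-11.239950 − 48.306)² + (32.465804 − 37.851)²) = 59.788967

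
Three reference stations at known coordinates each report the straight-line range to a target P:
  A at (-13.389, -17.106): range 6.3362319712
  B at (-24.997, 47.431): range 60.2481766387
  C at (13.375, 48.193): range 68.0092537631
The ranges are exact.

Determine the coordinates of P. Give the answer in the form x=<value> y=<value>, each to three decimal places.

x=-17.587 y=-12.360

eq1: (x + 13.389)² + (y + 17.106)² = 6.3362319712²
eq2: (x + 24.997)² + (y − 47.431)² = 60.2481766387²
eq3: (x − 13.375)² + (y − 48.193)² = 68.0092537631²
eq1−eq2, eq1−eq3 (x²,y² cancel):
  -23.216·x + 129.074·y = -1187.025740
  53.528·x + 130.598·y = -2555.535445
det = -23.216·130.598 − 129.074·53.528 = -9941.036240
x = (-1187.025740·130.598 − 129.074·-2555.535445) / -9941.036240 = -17.586697
y = (-23.216·-2555.535445 − -1187.025740·53.528) / -9941.036240 = -12.359720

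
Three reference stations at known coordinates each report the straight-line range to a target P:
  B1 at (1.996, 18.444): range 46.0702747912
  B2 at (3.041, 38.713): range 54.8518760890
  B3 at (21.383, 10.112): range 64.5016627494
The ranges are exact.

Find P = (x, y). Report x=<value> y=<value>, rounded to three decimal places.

eq1: (x − 1.996)² + (y − 18.444)² = 46.0702747912²
eq2: (x − 3.041)² + (y − 38.713)² = 54.8518760890²
eq3: (x − 21.383)² + (y − 10.112)² = 64.5016627494²
eq2−eq3, eq2−eq1 (x²,y² cancel):
  36.684·x − 57.202·y = -2100.195004
  -2.090·x − 40.538·y = -277.520807
det = 36.684·-40.538 − -57.202·-2.090 = -1606.648172
x = (-2100.195004·-40.538 − -57.202·-277.520807) / -1606.648172 = -43.110222
y = (36.684·-277.520807 − -2100.195004·-2.090) / -1606.648172 = 9.068557

x=-43.110 y=9.069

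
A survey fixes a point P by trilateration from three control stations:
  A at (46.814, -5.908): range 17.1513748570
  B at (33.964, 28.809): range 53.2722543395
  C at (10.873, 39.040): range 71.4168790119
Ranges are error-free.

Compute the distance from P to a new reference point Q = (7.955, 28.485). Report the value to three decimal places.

eq1: (x − 46.814)² + (y + 5.908)² = 17.1513748570²
eq2: (x − 33.964)² + (y − 28.809)² = 53.2722543395²
eq3: (x − 10.873)² + (y − 39.040)² = 71.4168790119²
eq2−eq1, eq2−eq3 (x²,y² cancel):
  25.700·x − 69.434·y = 2786.706706
  -46.182·x + 20.462·y = -2603.605573
det = 25.700·20.462 − -69.434·-46.182 = -2680.727588
x = (2786.706706·20.462 − -69.434·-2603.605573) / -2680.727588 = 46.165510
y = (25.700·-2603.605573 − 2786.706706·-46.182) / -2680.727588 = -23.047111
|P − Q| = √((46.165510 − 7.955)² + (-23.047111 − 28.485)²) = 64.152954

64.153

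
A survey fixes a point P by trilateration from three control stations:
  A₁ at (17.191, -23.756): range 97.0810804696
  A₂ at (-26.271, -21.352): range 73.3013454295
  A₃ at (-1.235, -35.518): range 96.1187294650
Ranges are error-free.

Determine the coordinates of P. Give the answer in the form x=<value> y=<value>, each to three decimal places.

eq1: (x − 17.191)² + (y + 23.756)² = 97.0810804696²
eq2: (x + 26.271)² + (y + 21.352)² = 73.3013454295²
eq3: (x + 1.235)² + (y + 35.518)² = 96.1187294650²
eq3−eq2, eq3−eq1 (x²,y² cancel):
  -50.072·x + 28.332·y = 3748.742708
  36.852·x + 23.524·y = -589.101563
det = -50.072·23.524 − 28.332·36.852 = -2221.984592
x = (3748.742708·23.524 − 28.332·-589.101563) / -2221.984592 = -47.199179
y = (-50.072·-589.101563 − 3748.742708·36.852) / -2221.984592 = 48.898257

x=-47.199 y=48.898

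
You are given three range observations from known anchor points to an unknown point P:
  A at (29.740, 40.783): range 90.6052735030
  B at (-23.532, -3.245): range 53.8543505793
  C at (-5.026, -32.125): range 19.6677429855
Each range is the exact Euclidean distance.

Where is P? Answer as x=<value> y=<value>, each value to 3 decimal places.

eq1: (x − 29.740)² + (y − 40.783)² = 90.6052735030²
eq2: (x + 23.532)² + (y + 3.245)² = 53.8543505793²
eq3: (x + 5.026)² + (y + 32.125)² = 19.6677429855²
eq1−eq2, eq1−eq3 (x²,y² cancel):
  -106.544·x − 88.056·y = 3325.588870
  -69.532·x − 145.816·y = 6332.051084
det = -106.544·-145.816 − -88.056·-69.532 = 9413.110112
x = (3325.588870·-145.816 − -88.056·6332.051084) / 9413.110112 = 7.718068
y = (-106.544·6332.051084 − 3325.588870·-69.532) / 9413.110112 = -47.105282

x=7.718 y=-47.105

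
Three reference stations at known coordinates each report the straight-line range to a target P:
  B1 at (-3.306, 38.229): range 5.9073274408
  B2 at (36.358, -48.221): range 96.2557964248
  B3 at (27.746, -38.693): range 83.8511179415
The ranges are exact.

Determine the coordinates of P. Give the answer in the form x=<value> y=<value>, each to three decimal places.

x=-9.005 y=36.675

eq1: (x + 3.306)² + (y − 38.229)² = 5.9073274408²
eq2: (x − 36.358)² + (y + 48.221)² = 96.2557964248²
eq3: (x − 27.746)² + (y + 38.693)² = 83.8511179415²
eq3−eq1, eq3−eq2 (x²,y² cancel):
  -62.104·x + 153.844·y = 6201.510775
  17.224·x − 19.056·y = -853.988125
det = -62.104·-19.056 − 153.844·17.224 = -1466.355232
x = (6201.510775·-19.056 − 153.844·-853.988125) / -1466.355232 = -9.005294
y = (-62.104·-853.988125 − 6201.510775·17.224) / -1466.355232 = 36.675112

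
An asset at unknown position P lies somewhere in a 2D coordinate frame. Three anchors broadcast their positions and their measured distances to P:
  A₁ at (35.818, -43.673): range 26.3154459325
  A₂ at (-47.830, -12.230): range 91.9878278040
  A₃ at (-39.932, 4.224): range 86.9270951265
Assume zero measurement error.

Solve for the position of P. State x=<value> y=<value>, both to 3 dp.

eq1: (x − 35.818)² + (y + 43.673)² = 26.3154459325²
eq2: (x + 47.830)² + (y + 12.230)² = 91.9878278040²
eq3: (x + 39.932)² + (y − 4.224)² = 86.9270951265²
eq2−eq1, eq2−eq3 (x²,y² cancel):
  167.296·x − 62.886·y = 8522.236022
  15.796·x + 32.908·y = 80.565597
det = 167.296·32.908 − -62.886·15.796 = 6498.724024
x = (8522.236022·32.908 − -62.886·80.565597) / 6498.724024 = 43.934192
y = (167.296·80.565597 − 8522.236022·15.796) / 6498.724024 = -18.640419

x=43.934 y=-18.640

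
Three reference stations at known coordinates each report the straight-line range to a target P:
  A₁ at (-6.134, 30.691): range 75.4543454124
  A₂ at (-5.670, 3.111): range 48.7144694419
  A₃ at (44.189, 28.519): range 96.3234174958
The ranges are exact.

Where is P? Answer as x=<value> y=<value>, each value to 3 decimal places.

eq1: (x + 6.134)² + (y − 30.691)² = 75.4543454124²
eq2: (x + 5.670)² + (y − 3.111)² = 48.7144694419²
eq3: (x − 44.189)² + (y − 28.519)² = 96.3234174958²
eq3−eq2, eq3−eq1 (x²,y² cancel):
  -99.718·x − 50.816·y = 4180.927364
  -100.646·x + 4.344·y = 1798.404871
det = -99.718·4.344 − -50.816·-100.646 = -5547.602128
x = (4180.927364·4.344 − -50.816·1798.404871) / -5547.602128 = -19.747215
y = (-99.718·1798.404871 − 4180.927364·-100.646) / -5547.602128 = -43.525161

x=-19.747 y=-43.525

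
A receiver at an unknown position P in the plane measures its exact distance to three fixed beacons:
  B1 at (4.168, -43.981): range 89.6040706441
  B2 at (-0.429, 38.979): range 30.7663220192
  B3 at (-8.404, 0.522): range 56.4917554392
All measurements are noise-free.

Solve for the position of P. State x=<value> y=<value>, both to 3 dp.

eq1: (x − 4.168)² + (y + 43.981)² = 89.6040706441²
eq2: (x + 0.429)² + (y − 38.979)² = 30.7663220192²
eq3: (x + 8.404)² + (y − 0.522)² = 56.4917554392²
eq3−eq1, eq3−eq2 (x²,y² cancel):
  25.144·x − 89.006·y = -2956.770158
  15.950·x + 76.914·y = 3693.398644
det = 25.144·76.914 − -89.006·15.950 = 3353.571316
x = (-2956.770158·76.914 − -89.006·3693.398644) / 3353.571316 = 30.211858
y = (25.144·3693.398644 − -2956.770158·15.950) / 3353.571316 = 41.754681

x=30.212 y=41.755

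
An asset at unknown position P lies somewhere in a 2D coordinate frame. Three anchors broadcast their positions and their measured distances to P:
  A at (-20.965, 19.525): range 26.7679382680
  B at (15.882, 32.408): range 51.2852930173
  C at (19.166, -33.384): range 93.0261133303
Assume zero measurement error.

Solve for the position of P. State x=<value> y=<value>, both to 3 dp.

eq1: (x + 20.965)² + (y − 19.525)² = 26.7679382680²
eq2: (x − 15.882)² + (y − 32.408)² = 51.2852930173²
eq3: (x − 19.166)² + (y + 33.384)² = 93.0261133303²
eq1−eq3, eq1−eq2 (x²,y² cancel):
  80.262·x − 105.818·y = -7276.265080
  73.694·x + 25.766·y = -1431.899223
det = 80.262·25.766 − -105.818·73.694 = 9866.182384
x = (-7276.265080·25.766 − -105.818·-1431.899223) / 9866.182384 = -34.359892
y = (80.262·-1431.899223 − -7276.265080·73.694) / 9866.182384 = 42.700405

x=-34.360 y=42.700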